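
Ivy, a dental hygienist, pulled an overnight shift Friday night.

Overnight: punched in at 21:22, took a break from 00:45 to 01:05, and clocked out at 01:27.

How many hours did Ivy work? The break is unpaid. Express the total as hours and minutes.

Overnight: 21:22 → midnight = 2 h 38 min; midnight → 01:27 = 1 h 27 min; span 4 h 5 min; less 20 min break → 3 h 45 min

3 h 45 min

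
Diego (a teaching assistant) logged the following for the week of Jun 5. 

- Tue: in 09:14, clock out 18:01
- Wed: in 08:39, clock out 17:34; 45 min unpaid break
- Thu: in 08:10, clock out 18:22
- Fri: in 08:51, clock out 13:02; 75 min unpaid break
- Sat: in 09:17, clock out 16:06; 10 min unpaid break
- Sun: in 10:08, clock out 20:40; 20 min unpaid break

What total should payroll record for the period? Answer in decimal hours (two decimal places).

Tue: 09:14–18:01 = 8 h 47 min
Wed: 08:39–17:34 = 8 h 55 min; less 45 min break → 8 h 10 min
Thu: 08:10–18:22 = 10 h 12 min
Fri: 08:51–13:02 = 4 h 11 min; less 75 min break → 2 h 56 min
Sat: 09:17–16:06 = 6 h 49 min; less 10 min break → 6 h 39 min
Sun: 10:08–20:40 = 10 h 32 min; less 20 min break → 10 h 12 min
Total: 8 h 47 min + 8 h 10 min + 10 h 12 min + 2 h 56 min + 6 h 39 min + 10 h 12 min = 46 h 56 min.

46.93 hours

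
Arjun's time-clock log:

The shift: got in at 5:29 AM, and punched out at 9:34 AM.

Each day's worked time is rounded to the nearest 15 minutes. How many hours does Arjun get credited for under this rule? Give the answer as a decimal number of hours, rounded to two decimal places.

4.00 hours

The shift: 5:29 AM–9:34 AM = 4 h 5 min → rounds to 4 h 0 min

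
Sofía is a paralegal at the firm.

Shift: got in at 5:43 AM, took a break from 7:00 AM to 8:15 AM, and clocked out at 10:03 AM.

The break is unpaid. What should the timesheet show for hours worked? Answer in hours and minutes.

Shift: 5:43 AM–10:03 AM = 4 h 20 min; less 75 min break → 3 h 5 min

3 h 5 min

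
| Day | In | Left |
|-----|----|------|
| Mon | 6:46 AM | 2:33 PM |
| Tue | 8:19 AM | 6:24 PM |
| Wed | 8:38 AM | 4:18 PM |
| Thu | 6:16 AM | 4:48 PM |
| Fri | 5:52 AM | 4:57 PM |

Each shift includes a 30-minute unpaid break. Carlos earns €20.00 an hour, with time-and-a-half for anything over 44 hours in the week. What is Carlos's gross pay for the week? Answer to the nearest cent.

Mon: 6:46 AM–2:33 PM = 7 h 47 min; less 30 min break → 7 h 17 min
Tue: 8:19 AM–6:24 PM = 10 h 5 min; less 30 min break → 9 h 35 min
Wed: 8:38 AM–4:18 PM = 7 h 40 min; less 30 min break → 7 h 10 min
Thu: 6:16 AM–4:48 PM = 10 h 32 min; less 30 min break → 10 h 2 min
Fri: 5:52 AM–4:57 PM = 11 h 5 min; less 30 min break → 10 h 35 min
Total worked: 44 h 39 min = 2679 min.
Regular 44 h 0 min = 2640 min at €20.00/h; overtime 0 h 39 min = 39 min at €30.00/h.
Pay = (2640 × €20.00 + 39 × €30.00) ÷ 60 = €899.50.

€899.50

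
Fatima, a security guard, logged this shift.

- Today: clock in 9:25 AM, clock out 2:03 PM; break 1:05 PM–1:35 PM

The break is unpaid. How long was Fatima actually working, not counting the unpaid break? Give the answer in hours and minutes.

4 h 8 min

Today: 9:25 AM–2:03 PM = 4 h 38 min; less 30 min break → 4 h 8 min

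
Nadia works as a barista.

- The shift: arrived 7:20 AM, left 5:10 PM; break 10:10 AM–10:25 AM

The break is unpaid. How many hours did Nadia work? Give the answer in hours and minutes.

The shift: 7:20 AM–5:10 PM = 9 h 50 min; less 15 min break → 9 h 35 min

9 h 35 min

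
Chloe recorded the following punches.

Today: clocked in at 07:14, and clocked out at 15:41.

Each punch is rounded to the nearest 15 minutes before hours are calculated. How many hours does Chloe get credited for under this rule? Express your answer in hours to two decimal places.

8.50 hours

Today: in 07:14→07:15, out 15:41→15:45; 8 h 30 min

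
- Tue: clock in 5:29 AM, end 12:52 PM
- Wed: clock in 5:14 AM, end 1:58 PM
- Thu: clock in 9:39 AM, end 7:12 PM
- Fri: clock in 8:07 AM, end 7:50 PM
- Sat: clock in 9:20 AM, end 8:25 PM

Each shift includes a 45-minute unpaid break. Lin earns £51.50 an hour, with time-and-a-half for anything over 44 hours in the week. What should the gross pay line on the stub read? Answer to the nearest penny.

£2321.36

Tue: 5:29 AM–12:52 PM = 7 h 23 min; less 45 min break → 6 h 38 min
Wed: 5:14 AM–1:58 PM = 8 h 44 min; less 45 min break → 7 h 59 min
Thu: 9:39 AM–7:12 PM = 9 h 33 min; less 45 min break → 8 h 48 min
Fri: 8:07 AM–7:50 PM = 11 h 43 min; less 45 min break → 10 h 58 min
Sat: 9:20 AM–8:25 PM = 11 h 5 min; less 45 min break → 10 h 20 min
Total worked: 44 h 43 min = 2683 min.
Regular 44 h 0 min = 2640 min at £51.50/h; overtime 0 h 43 min = 43 min at £77.25/h.
Pay = (2640 × £51.50 + 43 × £77.25) ÷ 60 = £2321.36.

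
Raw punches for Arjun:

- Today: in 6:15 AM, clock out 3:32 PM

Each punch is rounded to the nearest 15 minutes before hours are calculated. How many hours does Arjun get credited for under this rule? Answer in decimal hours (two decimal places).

9.25 hours

Today: in 6:15 AM→6:15 AM, out 3:32 PM→3:30 PM; 9 h 15 min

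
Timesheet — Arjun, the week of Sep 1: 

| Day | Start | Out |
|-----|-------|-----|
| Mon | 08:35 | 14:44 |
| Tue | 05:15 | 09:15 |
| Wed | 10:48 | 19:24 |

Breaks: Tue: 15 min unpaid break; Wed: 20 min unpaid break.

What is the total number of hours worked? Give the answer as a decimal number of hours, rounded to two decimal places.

18.17 hours

Mon: 08:35–14:44 = 6 h 9 min
Tue: 05:15–09:15 = 4 h 0 min; less 15 min break → 3 h 45 min
Wed: 10:48–19:24 = 8 h 36 min; less 20 min break → 8 h 16 min
Total: 6 h 9 min + 3 h 45 min + 8 h 16 min = 18 h 10 min.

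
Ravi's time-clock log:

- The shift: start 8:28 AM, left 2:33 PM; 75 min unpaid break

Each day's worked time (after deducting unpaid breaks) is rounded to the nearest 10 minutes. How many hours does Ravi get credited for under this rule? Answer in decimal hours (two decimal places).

The shift: 8:28 AM–2:33 PM = 6 h 5 min − 75 min = 4 h 50 min → rounds to 4 h 50 min

4.83 hours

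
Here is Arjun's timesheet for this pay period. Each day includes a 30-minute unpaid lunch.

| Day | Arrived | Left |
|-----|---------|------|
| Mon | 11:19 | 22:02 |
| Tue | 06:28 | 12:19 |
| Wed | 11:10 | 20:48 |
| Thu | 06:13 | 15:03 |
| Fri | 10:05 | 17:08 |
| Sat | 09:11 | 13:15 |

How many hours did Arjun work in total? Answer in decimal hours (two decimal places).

43.15 hours

Mon: 11:19–22:02 = 10 h 43 min; less 30 min break → 10 h 13 min
Tue: 06:28–12:19 = 5 h 51 min; less 30 min break → 5 h 21 min
Wed: 11:10–20:48 = 9 h 38 min; less 30 min break → 9 h 8 min
Thu: 06:13–15:03 = 8 h 50 min; less 30 min break → 8 h 20 min
Fri: 10:05–17:08 = 7 h 3 min; less 30 min break → 6 h 33 min
Sat: 09:11–13:15 = 4 h 4 min; less 30 min break → 3 h 34 min
Total: 10 h 13 min + 5 h 21 min + 9 h 8 min + 8 h 20 min + 6 h 33 min + 3 h 34 min = 43 h 9 min.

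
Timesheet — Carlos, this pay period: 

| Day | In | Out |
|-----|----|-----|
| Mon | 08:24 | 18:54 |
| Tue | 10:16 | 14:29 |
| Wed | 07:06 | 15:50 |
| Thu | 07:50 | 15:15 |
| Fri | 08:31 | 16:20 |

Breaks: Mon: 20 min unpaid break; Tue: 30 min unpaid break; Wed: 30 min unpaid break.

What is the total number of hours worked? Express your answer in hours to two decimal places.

Mon: 08:24–18:54 = 10 h 30 min; less 20 min break → 10 h 10 min
Tue: 10:16–14:29 = 4 h 13 min; less 30 min break → 3 h 43 min
Wed: 07:06–15:50 = 8 h 44 min; less 30 min break → 8 h 14 min
Thu: 07:50–15:15 = 7 h 25 min
Fri: 08:31–16:20 = 7 h 49 min
Total: 10 h 10 min + 3 h 43 min + 8 h 14 min + 7 h 25 min + 7 h 49 min = 37 h 21 min.

37.35 hours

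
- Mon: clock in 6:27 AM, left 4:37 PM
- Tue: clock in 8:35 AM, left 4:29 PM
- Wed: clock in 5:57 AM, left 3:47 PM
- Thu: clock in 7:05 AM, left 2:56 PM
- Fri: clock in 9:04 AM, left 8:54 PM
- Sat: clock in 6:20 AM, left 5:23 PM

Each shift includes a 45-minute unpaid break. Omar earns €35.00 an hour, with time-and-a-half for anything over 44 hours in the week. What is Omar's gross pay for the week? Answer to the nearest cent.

€2072.00

Mon: 6:27 AM–4:37 PM = 10 h 10 min; less 45 min break → 9 h 25 min
Tue: 8:35 AM–4:29 PM = 7 h 54 min; less 45 min break → 7 h 9 min
Wed: 5:57 AM–3:47 PM = 9 h 50 min; less 45 min break → 9 h 5 min
Thu: 7:05 AM–2:56 PM = 7 h 51 min; less 45 min break → 7 h 6 min
Fri: 9:04 AM–8:54 PM = 11 h 50 min; less 45 min break → 11 h 5 min
Sat: 6:20 AM–5:23 PM = 11 h 3 min; less 45 min break → 10 h 18 min
Total worked: 54 h 8 min = 3248 min.
Regular 44 h 0 min = 2640 min at €35.00/h; overtime 10 h 8 min = 608 min at €52.50/h.
Pay = (2640 × €35.00 + 608 × €52.50) ÷ 60 = €2072.00.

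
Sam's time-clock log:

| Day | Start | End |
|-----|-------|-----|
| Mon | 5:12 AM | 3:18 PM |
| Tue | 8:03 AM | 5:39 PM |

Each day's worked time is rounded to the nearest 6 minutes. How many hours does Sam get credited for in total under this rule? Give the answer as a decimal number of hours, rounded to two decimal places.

Mon: 5:12 AM–3:18 PM = 10 h 6 min → rounds to 10 h 6 min
Tue: 8:03 AM–5:39 PM = 9 h 36 min → rounds to 9 h 36 min
Total credited: 19 h 42 min.

19.70 hours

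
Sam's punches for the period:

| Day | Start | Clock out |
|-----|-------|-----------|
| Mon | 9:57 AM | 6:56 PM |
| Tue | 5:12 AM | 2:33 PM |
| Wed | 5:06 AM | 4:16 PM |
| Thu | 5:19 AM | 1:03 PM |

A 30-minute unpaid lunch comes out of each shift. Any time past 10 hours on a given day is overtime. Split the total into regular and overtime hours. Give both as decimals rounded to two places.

Regular 34.57 hours, overtime 0.67 hours

Mon: 9:57 AM–6:56 PM = 8 h 59 min; less 30 min break → 8 h 29 min
Tue: 5:12 AM–2:33 PM = 9 h 21 min; less 30 min break → 8 h 51 min
Wed: 5:06 AM–4:16 PM = 11 h 10 min; less 30 min break → 10 h 40 min
Thu: 5:19 AM–1:03 PM = 7 h 44 min; less 30 min break → 7 h 14 min
Mon reg 8 h 29 min / OT 0 h 0 min; Tue reg 8 h 51 min / OT 0 h 0 min; Wed reg 10 h 0 min / OT 0 h 40 min; Thu reg 7 h 14 min / OT 0 h 0 min.
Totals: regular 34 h 34 min, overtime 0 h 40 min.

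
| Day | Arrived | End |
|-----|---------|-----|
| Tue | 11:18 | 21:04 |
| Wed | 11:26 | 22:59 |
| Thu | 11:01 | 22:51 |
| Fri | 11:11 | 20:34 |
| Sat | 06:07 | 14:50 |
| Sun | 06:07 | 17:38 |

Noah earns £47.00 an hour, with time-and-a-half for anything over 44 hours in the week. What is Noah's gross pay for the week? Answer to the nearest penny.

£3391.05

Tue: 11:18–21:04 = 9 h 46 min
Wed: 11:26–22:59 = 11 h 33 min
Thu: 11:01–22:51 = 11 h 50 min
Fri: 11:11–20:34 = 9 h 23 min
Sat: 06:07–14:50 = 8 h 43 min
Sun: 06:07–17:38 = 11 h 31 min
Total worked: 62 h 46 min = 3766 min.
Regular 44 h 0 min = 2640 min at £47.00/h; overtime 18 h 46 min = 1126 min at £70.50/h.
Pay = (2640 × £47.00 + 1126 × £70.50) ÷ 60 = £3391.05.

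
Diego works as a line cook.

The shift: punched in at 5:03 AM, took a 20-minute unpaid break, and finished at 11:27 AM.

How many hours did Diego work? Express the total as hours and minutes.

The shift: 5:03 AM–11:27 AM = 6 h 24 min; less 20 min break → 6 h 4 min

6 h 4 min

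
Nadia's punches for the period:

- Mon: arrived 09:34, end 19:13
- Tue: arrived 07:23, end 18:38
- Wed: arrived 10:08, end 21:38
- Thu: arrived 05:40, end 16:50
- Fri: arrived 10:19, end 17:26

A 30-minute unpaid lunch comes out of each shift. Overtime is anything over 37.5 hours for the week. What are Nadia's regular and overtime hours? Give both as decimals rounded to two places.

Regular 37.50 hours, overtime 10.68 hours

Mon: 09:34–19:13 = 9 h 39 min; less 30 min break → 9 h 9 min
Tue: 07:23–18:38 = 11 h 15 min; less 30 min break → 10 h 45 min
Wed: 10:08–21:38 = 11 h 30 min; less 30 min break → 11 h 0 min
Thu: 05:40–16:50 = 11 h 10 min; less 30 min break → 10 h 40 min
Fri: 10:19–17:26 = 7 h 7 min; less 30 min break → 6 h 37 min
Total worked: 48 h 11 min = 48.18 h.
Threshold 37.5 h → overtime 10 h 41 min, regular 37 h 30 min.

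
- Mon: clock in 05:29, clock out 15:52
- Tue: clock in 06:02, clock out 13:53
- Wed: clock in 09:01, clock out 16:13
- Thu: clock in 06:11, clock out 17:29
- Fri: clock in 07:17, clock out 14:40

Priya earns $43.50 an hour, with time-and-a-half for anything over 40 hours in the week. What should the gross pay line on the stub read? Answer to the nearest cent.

Mon: 05:29–15:52 = 10 h 23 min
Tue: 06:02–13:53 = 7 h 51 min
Wed: 09:01–16:13 = 7 h 12 min
Thu: 06:11–17:29 = 11 h 18 min
Fri: 07:17–14:40 = 7 h 23 min
Total worked: 44 h 7 min = 2647 min.
Regular 40 h 0 min = 2400 min at $43.50/h; overtime 4 h 7 min = 247 min at $65.25/h.
Pay = (2400 × $43.50 + 247 × $65.25) ÷ 60 = $2008.61.

$2008.61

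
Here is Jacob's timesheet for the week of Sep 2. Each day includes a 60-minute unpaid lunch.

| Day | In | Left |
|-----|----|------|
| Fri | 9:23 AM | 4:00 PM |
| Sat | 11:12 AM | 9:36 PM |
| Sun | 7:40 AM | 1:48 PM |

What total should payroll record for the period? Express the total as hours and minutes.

Fri: 9:23 AM–4:00 PM = 6 h 37 min; less 60 min break → 5 h 37 min
Sat: 11:12 AM–9:36 PM = 10 h 24 min; less 60 min break → 9 h 24 min
Sun: 7:40 AM–1:48 PM = 6 h 8 min; less 60 min break → 5 h 8 min
Total: 5 h 37 min + 9 h 24 min + 5 h 8 min = 20 h 9 min.

20 h 9 min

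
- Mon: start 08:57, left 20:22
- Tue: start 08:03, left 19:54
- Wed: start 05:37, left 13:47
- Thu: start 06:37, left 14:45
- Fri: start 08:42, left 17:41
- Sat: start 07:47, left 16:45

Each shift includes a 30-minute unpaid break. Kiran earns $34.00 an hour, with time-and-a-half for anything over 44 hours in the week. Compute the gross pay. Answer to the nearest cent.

Mon: 08:57–20:22 = 11 h 25 min; less 30 min break → 10 h 55 min
Tue: 08:03–19:54 = 11 h 51 min; less 30 min break → 11 h 21 min
Wed: 05:37–13:47 = 8 h 10 min; less 30 min break → 7 h 40 min
Thu: 06:37–14:45 = 8 h 8 min; less 30 min break → 7 h 38 min
Fri: 08:42–17:41 = 8 h 59 min; less 30 min break → 8 h 29 min
Sat: 07:47–16:45 = 8 h 58 min; less 30 min break → 8 h 28 min
Total worked: 54 h 31 min = 3271 min.
Regular 44 h 0 min = 2640 min at $34.00/h; overtime 10 h 31 min = 631 min at $51.00/h.
Pay = (2640 × $34.00 + 631 × $51.00) ÷ 60 = $2032.35.

$2032.35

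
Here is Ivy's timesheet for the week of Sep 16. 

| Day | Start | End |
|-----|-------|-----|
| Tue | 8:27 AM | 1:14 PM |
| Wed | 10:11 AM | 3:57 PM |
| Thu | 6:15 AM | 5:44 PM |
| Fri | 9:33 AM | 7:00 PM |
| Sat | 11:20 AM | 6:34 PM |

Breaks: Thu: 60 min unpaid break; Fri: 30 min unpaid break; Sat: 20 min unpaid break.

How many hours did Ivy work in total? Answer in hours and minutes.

36 h 53 min

Tue: 8:27 AM–1:14 PM = 4 h 47 min
Wed: 10:11 AM–3:57 PM = 5 h 46 min
Thu: 6:15 AM–5:44 PM = 11 h 29 min; less 60 min break → 10 h 29 min
Fri: 9:33 AM–7:00 PM = 9 h 27 min; less 30 min break → 8 h 57 min
Sat: 11:20 AM–6:34 PM = 7 h 14 min; less 20 min break → 6 h 54 min
Total: 4 h 47 min + 5 h 46 min + 10 h 29 min + 8 h 57 min + 6 h 54 min = 36 h 53 min.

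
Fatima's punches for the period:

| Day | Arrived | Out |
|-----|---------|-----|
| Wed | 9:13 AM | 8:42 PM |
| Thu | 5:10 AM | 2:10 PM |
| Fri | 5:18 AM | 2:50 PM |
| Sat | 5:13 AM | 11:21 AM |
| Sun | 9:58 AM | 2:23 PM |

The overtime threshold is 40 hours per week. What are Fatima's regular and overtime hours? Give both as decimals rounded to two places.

Wed: 9:13 AM–8:42 PM = 11 h 29 min
Thu: 5:10 AM–2:10 PM = 9 h 0 min
Fri: 5:18 AM–2:50 PM = 9 h 32 min
Sat: 5:13 AM–11:21 AM = 6 h 8 min
Sun: 9:58 AM–2:23 PM = 4 h 25 min
Total worked: 40 h 34 min = 40.57 h.
Threshold 40 h → overtime 0 h 34 min, regular 40 h 0 min.

Regular 40.00 hours, overtime 0.57 hours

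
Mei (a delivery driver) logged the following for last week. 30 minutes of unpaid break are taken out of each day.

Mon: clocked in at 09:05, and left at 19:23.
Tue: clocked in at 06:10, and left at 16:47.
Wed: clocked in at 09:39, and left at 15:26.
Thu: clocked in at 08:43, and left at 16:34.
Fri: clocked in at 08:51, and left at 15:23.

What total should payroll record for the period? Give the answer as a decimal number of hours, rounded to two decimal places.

Mon: 09:05–19:23 = 10 h 18 min; less 30 min break → 9 h 48 min
Tue: 06:10–16:47 = 10 h 37 min; less 30 min break → 10 h 7 min
Wed: 09:39–15:26 = 5 h 47 min; less 30 min break → 5 h 17 min
Thu: 08:43–16:34 = 7 h 51 min; less 30 min break → 7 h 21 min
Fri: 08:51–15:23 = 6 h 32 min; less 30 min break → 6 h 2 min
Total: 9 h 48 min + 10 h 7 min + 5 h 17 min + 7 h 21 min + 6 h 2 min = 38 h 35 min.

38.58 hours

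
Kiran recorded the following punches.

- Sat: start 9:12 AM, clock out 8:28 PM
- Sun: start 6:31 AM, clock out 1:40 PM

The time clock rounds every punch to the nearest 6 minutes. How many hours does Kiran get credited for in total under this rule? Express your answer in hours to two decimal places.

18.50 hours

Sat: in 9:12 AM→9:12 AM, out 8:28 PM→8:30 PM; 11 h 18 min
Sun: in 6:31 AM→6:30 AM, out 1:40 PM→1:42 PM; 7 h 12 min
Total credited: 18 h 30 min.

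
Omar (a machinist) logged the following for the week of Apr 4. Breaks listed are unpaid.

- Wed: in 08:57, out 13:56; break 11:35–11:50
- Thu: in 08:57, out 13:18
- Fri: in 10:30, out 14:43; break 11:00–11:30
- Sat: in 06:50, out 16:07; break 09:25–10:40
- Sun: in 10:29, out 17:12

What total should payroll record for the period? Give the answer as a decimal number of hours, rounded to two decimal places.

Wed: 08:57–13:56 = 4 h 59 min; less 15 min break → 4 h 44 min
Thu: 08:57–13:18 = 4 h 21 min
Fri: 10:30–14:43 = 4 h 13 min; less 30 min break → 3 h 43 min
Sat: 06:50–16:07 = 9 h 17 min; less 75 min break → 8 h 2 min
Sun: 10:29–17:12 = 6 h 43 min
Total: 4 h 44 min + 4 h 21 min + 3 h 43 min + 8 h 2 min + 6 h 43 min = 27 h 33 min.

27.55 hours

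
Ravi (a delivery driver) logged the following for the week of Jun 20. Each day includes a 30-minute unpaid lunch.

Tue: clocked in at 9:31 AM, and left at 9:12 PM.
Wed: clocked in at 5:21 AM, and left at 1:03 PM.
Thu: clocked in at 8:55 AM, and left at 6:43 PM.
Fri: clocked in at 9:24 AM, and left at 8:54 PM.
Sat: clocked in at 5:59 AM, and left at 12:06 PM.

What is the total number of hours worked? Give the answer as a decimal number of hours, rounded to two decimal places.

44.30 hours

Tue: 9:31 AM–9:12 PM = 11 h 41 min; less 30 min break → 11 h 11 min
Wed: 5:21 AM–1:03 PM = 7 h 42 min; less 30 min break → 7 h 12 min
Thu: 8:55 AM–6:43 PM = 9 h 48 min; less 30 min break → 9 h 18 min
Fri: 9:24 AM–8:54 PM = 11 h 30 min; less 30 min break → 11 h 0 min
Sat: 5:59 AM–12:06 PM = 6 h 7 min; less 30 min break → 5 h 37 min
Total: 11 h 11 min + 7 h 12 min + 9 h 18 min + 11 h 0 min + 5 h 37 min = 44 h 18 min.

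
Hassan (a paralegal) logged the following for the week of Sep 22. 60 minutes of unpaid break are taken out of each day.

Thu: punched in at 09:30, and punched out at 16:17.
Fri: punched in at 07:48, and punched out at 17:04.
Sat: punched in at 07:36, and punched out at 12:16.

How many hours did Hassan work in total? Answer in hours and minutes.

Thu: 09:30–16:17 = 6 h 47 min; less 60 min break → 5 h 47 min
Fri: 07:48–17:04 = 9 h 16 min; less 60 min break → 8 h 16 min
Sat: 07:36–12:16 = 4 h 40 min; less 60 min break → 3 h 40 min
Total: 5 h 47 min + 8 h 16 min + 3 h 40 min = 17 h 43 min.

17 h 43 min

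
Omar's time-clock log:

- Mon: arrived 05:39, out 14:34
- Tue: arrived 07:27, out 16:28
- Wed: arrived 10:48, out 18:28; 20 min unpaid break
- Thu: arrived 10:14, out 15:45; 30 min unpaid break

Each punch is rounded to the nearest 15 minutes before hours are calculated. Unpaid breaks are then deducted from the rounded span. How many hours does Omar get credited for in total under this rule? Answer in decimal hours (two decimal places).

30.17 hours

Mon: in 05:39→05:45, out 14:34→14:30; 8 h 45 min
Tue: in 07:27→07:30, out 16:28→16:30; 9 h 0 min
Wed: in 10:48→10:45, out 18:28→18:30; 7 h 45 min − 20 min = 7 h 25 min
Thu: in 10:14→10:15, out 15:45→15:45; 5 h 30 min − 30 min = 5 h 0 min
Total credited: 30 h 10 min.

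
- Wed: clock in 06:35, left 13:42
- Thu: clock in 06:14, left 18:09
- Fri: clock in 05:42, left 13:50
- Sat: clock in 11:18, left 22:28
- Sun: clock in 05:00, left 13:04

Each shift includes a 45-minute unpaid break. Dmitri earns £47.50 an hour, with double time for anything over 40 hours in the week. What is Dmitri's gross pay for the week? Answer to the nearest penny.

£2151.75

Wed: 06:35–13:42 = 7 h 7 min; less 45 min break → 6 h 22 min
Thu: 06:14–18:09 = 11 h 55 min; less 45 min break → 11 h 10 min
Fri: 05:42–13:50 = 8 h 8 min; less 45 min break → 7 h 23 min
Sat: 11:18–22:28 = 11 h 10 min; less 45 min break → 10 h 25 min
Sun: 05:00–13:04 = 8 h 4 min; less 45 min break → 7 h 19 min
Total worked: 42 h 39 min = 2559 min.
Regular 40 h 0 min = 2400 min at £47.50/h; overtime 2 h 39 min = 159 min at £95.00/h.
Pay = (2400 × £47.50 + 159 × £95.00) ÷ 60 = £2151.75.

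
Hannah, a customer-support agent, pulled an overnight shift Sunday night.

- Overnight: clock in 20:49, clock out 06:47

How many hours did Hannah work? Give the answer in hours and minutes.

Overnight: 20:49 → midnight = 3 h 11 min; midnight → 06:47 = 6 h 47 min; span 9 h 58 min

9 h 58 min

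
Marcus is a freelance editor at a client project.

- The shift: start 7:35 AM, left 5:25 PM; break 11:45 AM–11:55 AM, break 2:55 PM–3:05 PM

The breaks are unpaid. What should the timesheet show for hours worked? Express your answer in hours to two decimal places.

9.50 hours

The shift: 7:35 AM–5:25 PM = 9 h 50 min; less 20 min break → 9 h 30 min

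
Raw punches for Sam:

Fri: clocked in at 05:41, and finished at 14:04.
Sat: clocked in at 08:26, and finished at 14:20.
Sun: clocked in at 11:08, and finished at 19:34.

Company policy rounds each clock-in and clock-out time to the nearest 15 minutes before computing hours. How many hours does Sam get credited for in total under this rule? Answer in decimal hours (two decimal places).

22.25 hours

Fri: in 05:41→05:45, out 14:04→14:00; 8 h 15 min
Sat: in 08:26→08:30, out 14:20→14:15; 5 h 45 min
Sun: in 11:08→11:15, out 19:34→19:30; 8 h 15 min
Total credited: 22 h 15 min.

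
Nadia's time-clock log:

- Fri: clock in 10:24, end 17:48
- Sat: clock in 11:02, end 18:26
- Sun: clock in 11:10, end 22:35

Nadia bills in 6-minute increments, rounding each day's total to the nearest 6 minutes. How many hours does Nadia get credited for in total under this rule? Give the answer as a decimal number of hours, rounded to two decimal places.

Fri: 10:24–17:48 = 7 h 24 min → rounds to 7 h 24 min
Sat: 11:02–18:26 = 7 h 24 min → rounds to 7 h 24 min
Sun: 11:10–22:35 = 11 h 25 min → rounds to 11 h 24 min
Total credited: 26 h 12 min.

26.20 hours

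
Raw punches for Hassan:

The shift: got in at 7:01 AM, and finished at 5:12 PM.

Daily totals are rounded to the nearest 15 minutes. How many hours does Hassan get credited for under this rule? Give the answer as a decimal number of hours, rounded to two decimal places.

10.25 hours

The shift: 7:01 AM–5:12 PM = 10 h 11 min → rounds to 10 h 15 min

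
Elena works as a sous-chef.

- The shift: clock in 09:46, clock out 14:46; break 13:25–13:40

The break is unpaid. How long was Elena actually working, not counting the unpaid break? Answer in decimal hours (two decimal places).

4.75 hours

The shift: 09:46–14:46 = 5 h 0 min; less 15 min break → 4 h 45 min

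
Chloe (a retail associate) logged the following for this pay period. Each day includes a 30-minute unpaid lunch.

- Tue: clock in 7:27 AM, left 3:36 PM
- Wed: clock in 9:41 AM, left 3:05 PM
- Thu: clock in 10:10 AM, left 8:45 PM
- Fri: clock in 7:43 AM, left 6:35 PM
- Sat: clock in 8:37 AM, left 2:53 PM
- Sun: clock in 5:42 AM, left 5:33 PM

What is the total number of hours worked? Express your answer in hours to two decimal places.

50.12 hours

Tue: 7:27 AM–3:36 PM = 8 h 9 min; less 30 min break → 7 h 39 min
Wed: 9:41 AM–3:05 PM = 5 h 24 min; less 30 min break → 4 h 54 min
Thu: 10:10 AM–8:45 PM = 10 h 35 min; less 30 min break → 10 h 5 min
Fri: 7:43 AM–6:35 PM = 10 h 52 min; less 30 min break → 10 h 22 min
Sat: 8:37 AM–2:53 PM = 6 h 16 min; less 30 min break → 5 h 46 min
Sun: 5:42 AM–5:33 PM = 11 h 51 min; less 30 min break → 11 h 21 min
Total: 7 h 39 min + 4 h 54 min + 10 h 5 min + 10 h 22 min + 5 h 46 min + 11 h 21 min = 50 h 7 min.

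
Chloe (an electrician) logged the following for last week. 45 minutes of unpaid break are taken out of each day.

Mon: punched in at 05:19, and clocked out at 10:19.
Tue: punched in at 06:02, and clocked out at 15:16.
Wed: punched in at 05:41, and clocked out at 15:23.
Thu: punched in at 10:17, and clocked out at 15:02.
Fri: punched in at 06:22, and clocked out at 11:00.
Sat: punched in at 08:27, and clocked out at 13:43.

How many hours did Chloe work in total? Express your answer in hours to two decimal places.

Mon: 05:19–10:19 = 5 h 0 min; less 45 min break → 4 h 15 min
Tue: 06:02–15:16 = 9 h 14 min; less 45 min break → 8 h 29 min
Wed: 05:41–15:23 = 9 h 42 min; less 45 min break → 8 h 57 min
Thu: 10:17–15:02 = 4 h 45 min; less 45 min break → 4 h 0 min
Fri: 06:22–11:00 = 4 h 38 min; less 45 min break → 3 h 53 min
Sat: 08:27–13:43 = 5 h 16 min; less 45 min break → 4 h 31 min
Total: 4 h 15 min + 8 h 29 min + 8 h 57 min + 4 h 0 min + 3 h 53 min + 4 h 31 min = 34 h 5 min.

34.08 hours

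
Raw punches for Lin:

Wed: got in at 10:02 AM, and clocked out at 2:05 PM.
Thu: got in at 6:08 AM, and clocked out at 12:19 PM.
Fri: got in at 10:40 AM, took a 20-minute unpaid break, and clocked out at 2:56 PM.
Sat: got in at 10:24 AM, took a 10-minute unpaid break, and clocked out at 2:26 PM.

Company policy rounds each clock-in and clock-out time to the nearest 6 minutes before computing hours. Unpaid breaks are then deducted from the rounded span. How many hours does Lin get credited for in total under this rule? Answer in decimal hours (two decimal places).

18.00 hours

Wed: in 10:02 AM→10:00 AM, out 2:05 PM→2:06 PM; 4 h 6 min
Thu: in 6:08 AM→6:06 AM, out 12:19 PM→12:18 PM; 6 h 12 min
Fri: in 10:40 AM→10:42 AM, out 2:56 PM→2:54 PM; 4 h 12 min − 20 min = 3 h 52 min
Sat: in 10:24 AM→10:24 AM, out 2:26 PM→2:24 PM; 4 h 0 min − 10 min = 3 h 50 min
Total credited: 18 h 0 min.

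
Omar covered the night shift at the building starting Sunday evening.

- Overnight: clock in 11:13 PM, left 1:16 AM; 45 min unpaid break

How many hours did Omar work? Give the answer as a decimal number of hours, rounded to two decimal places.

1.30 hours

Overnight: 11:13 PM → midnight = 0 h 47 min; midnight → 1:16 AM = 1 h 16 min; span 2 h 3 min; less 45 min break → 1 h 18 min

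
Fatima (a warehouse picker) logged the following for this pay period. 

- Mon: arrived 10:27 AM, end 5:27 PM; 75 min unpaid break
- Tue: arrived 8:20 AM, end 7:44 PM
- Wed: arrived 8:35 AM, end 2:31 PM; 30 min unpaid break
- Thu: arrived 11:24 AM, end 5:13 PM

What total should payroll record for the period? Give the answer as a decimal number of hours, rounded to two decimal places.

Mon: 10:27 AM–5:27 PM = 7 h 0 min; less 75 min break → 5 h 45 min
Tue: 8:20 AM–7:44 PM = 11 h 24 min
Wed: 8:35 AM–2:31 PM = 5 h 56 min; less 30 min break → 5 h 26 min
Thu: 11:24 AM–5:13 PM = 5 h 49 min
Total: 5 h 45 min + 11 h 24 min + 5 h 26 min + 5 h 49 min = 28 h 24 min.

28.40 hours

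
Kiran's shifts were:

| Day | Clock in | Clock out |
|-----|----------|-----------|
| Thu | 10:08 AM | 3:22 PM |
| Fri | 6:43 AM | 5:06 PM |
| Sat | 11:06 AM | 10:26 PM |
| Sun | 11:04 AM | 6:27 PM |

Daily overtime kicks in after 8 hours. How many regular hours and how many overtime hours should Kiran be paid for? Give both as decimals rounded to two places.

Regular 28.62 hours, overtime 5.72 hours

Thu: 10:08 AM–3:22 PM = 5 h 14 min
Fri: 6:43 AM–5:06 PM = 10 h 23 min
Sat: 11:06 AM–10:26 PM = 11 h 20 min
Sun: 11:04 AM–6:27 PM = 7 h 23 min
Thu reg 5 h 14 min / OT 0 h 0 min; Fri reg 8 h 0 min / OT 2 h 23 min; Sat reg 8 h 0 min / OT 3 h 20 min; Sun reg 7 h 23 min / OT 0 h 0 min.
Totals: regular 28 h 37 min, overtime 5 h 43 min.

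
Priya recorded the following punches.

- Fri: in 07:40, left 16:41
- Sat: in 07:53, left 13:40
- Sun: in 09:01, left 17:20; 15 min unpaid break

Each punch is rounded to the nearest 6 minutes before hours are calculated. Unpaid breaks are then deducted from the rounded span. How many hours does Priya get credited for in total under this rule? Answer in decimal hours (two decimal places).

Fri: in 07:40→07:42, out 16:41→16:42; 9 h 0 min
Sat: in 07:53→07:54, out 13:40→13:42; 5 h 48 min
Sun: in 09:01→09:00, out 17:20→17:18; 8 h 18 min − 15 min = 8 h 3 min
Total credited: 22 h 51 min.

22.85 hours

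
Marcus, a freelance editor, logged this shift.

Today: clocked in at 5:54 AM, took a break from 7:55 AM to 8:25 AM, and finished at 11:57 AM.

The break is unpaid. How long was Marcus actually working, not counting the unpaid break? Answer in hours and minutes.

5 h 33 min

Today: 5:54 AM–11:57 AM = 6 h 3 min; less 30 min break → 5 h 33 min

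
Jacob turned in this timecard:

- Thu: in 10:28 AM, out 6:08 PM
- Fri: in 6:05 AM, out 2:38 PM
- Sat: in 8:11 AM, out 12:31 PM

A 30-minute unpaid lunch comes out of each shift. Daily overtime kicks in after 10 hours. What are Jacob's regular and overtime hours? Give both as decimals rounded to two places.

Regular 19.05 hours, overtime 0.00 hours

Thu: 10:28 AM–6:08 PM = 7 h 40 min; less 30 min break → 7 h 10 min
Fri: 6:05 AM–2:38 PM = 8 h 33 min; less 30 min break → 8 h 3 min
Sat: 8:11 AM–12:31 PM = 4 h 20 min; less 30 min break → 3 h 50 min
Thu reg 7 h 10 min / OT 0 h 0 min; Fri reg 8 h 3 min / OT 0 h 0 min; Sat reg 3 h 50 min / OT 0 h 0 min.
Totals: regular 19 h 3 min, overtime 0 h 0 min.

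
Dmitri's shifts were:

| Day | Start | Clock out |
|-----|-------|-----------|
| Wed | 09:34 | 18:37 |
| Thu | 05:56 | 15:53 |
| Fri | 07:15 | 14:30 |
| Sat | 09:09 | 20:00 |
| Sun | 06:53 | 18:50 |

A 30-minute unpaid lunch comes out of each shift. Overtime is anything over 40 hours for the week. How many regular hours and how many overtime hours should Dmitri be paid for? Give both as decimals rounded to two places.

Regular 40.00 hours, overtime 6.55 hours

Wed: 09:34–18:37 = 9 h 3 min; less 30 min break → 8 h 33 min
Thu: 05:56–15:53 = 9 h 57 min; less 30 min break → 9 h 27 min
Fri: 07:15–14:30 = 7 h 15 min; less 30 min break → 6 h 45 min
Sat: 09:09–20:00 = 10 h 51 min; less 30 min break → 10 h 21 min
Sun: 06:53–18:50 = 11 h 57 min; less 30 min break → 11 h 27 min
Total worked: 46 h 33 min = 46.55 h.
Threshold 40 h → overtime 6 h 33 min, regular 40 h 0 min.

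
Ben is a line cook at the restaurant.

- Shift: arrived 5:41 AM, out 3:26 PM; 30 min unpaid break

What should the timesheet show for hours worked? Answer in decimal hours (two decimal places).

Shift: 5:41 AM–3:26 PM = 9 h 45 min; less 30 min break → 9 h 15 min

9.25 hours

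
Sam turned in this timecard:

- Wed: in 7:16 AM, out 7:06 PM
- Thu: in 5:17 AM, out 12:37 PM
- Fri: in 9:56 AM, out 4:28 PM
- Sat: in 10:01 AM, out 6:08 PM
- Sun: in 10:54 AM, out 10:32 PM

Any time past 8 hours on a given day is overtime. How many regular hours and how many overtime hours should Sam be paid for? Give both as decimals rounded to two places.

Regular 37.87 hours, overtime 7.58 hours

Wed: 7:16 AM–7:06 PM = 11 h 50 min
Thu: 5:17 AM–12:37 PM = 7 h 20 min
Fri: 9:56 AM–4:28 PM = 6 h 32 min
Sat: 10:01 AM–6:08 PM = 8 h 7 min
Sun: 10:54 AM–10:32 PM = 11 h 38 min
Wed reg 8 h 0 min / OT 3 h 50 min; Thu reg 7 h 20 min / OT 0 h 0 min; Fri reg 6 h 32 min / OT 0 h 0 min; Sat reg 8 h 0 min / OT 0 h 7 min; Sun reg 8 h 0 min / OT 3 h 38 min.
Totals: regular 37 h 52 min, overtime 7 h 35 min.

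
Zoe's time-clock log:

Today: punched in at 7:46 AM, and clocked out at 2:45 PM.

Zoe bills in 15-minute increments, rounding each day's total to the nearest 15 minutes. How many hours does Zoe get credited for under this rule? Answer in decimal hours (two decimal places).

7.00 hours

Today: 7:46 AM–2:45 PM = 6 h 59 min → rounds to 7 h 0 min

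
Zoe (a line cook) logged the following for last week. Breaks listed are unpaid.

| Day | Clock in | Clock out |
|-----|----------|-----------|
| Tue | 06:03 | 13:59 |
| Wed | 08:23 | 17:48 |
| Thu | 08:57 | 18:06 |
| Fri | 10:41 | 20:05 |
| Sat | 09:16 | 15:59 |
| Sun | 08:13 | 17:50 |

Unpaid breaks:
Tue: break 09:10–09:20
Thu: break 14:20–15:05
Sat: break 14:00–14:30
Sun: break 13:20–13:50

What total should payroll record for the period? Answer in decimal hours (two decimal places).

Tue: 06:03–13:59 = 7 h 56 min; less 10 min break → 7 h 46 min
Wed: 08:23–17:48 = 9 h 25 min
Thu: 08:57–18:06 = 9 h 9 min; less 45 min break → 8 h 24 min
Fri: 10:41–20:05 = 9 h 24 min
Sat: 09:16–15:59 = 6 h 43 min; less 30 min break → 6 h 13 min
Sun: 08:13–17:50 = 9 h 37 min; less 30 min break → 9 h 7 min
Total: 7 h 46 min + 9 h 25 min + 8 h 24 min + 9 h 24 min + 6 h 13 min + 9 h 7 min = 50 h 19 min.

50.32 hours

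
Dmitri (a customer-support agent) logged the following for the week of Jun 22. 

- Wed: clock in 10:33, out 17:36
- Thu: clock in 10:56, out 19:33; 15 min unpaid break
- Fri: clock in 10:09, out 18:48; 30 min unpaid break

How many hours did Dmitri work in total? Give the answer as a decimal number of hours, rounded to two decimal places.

23.57 hours

Wed: 10:33–17:36 = 7 h 3 min
Thu: 10:56–19:33 = 8 h 37 min; less 15 min break → 8 h 22 min
Fri: 10:09–18:48 = 8 h 39 min; less 30 min break → 8 h 9 min
Total: 7 h 3 min + 8 h 22 min + 8 h 9 min = 23 h 34 min.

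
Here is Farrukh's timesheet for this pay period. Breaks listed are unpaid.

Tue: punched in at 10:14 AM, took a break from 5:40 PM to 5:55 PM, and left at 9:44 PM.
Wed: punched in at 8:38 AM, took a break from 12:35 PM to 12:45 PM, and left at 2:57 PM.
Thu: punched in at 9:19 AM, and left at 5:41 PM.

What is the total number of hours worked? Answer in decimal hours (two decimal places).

25.77 hours

Tue: 10:14 AM–9:44 PM = 11 h 30 min; less 15 min break → 11 h 15 min
Wed: 8:38 AM–2:57 PM = 6 h 19 min; less 10 min break → 6 h 9 min
Thu: 9:19 AM–5:41 PM = 8 h 22 min
Total: 11 h 15 min + 6 h 9 min + 8 h 22 min = 25 h 46 min.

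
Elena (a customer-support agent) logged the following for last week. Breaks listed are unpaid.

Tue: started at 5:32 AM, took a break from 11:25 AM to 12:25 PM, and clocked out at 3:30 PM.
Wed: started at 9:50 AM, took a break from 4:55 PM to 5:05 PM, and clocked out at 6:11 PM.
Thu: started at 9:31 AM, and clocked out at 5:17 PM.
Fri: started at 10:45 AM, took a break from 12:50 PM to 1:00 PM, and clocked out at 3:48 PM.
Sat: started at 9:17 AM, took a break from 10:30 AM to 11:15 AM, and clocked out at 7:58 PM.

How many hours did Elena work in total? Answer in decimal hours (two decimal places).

39.73 hours

Tue: 5:32 AM–3:30 PM = 9 h 58 min; less 60 min break → 8 h 58 min
Wed: 9:50 AM–6:11 PM = 8 h 21 min; less 10 min break → 8 h 11 min
Thu: 9:31 AM–5:17 PM = 7 h 46 min
Fri: 10:45 AM–3:48 PM = 5 h 3 min; less 10 min break → 4 h 53 min
Sat: 9:17 AM–7:58 PM = 10 h 41 min; less 45 min break → 9 h 56 min
Total: 8 h 58 min + 8 h 11 min + 7 h 46 min + 4 h 53 min + 9 h 56 min = 39 h 44 min.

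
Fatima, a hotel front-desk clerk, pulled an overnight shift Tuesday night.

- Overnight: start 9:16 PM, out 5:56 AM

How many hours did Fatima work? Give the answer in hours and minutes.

Overnight: 9:16 PM → midnight = 2 h 44 min; midnight → 5:56 AM = 5 h 56 min; span 8 h 40 min

8 h 40 min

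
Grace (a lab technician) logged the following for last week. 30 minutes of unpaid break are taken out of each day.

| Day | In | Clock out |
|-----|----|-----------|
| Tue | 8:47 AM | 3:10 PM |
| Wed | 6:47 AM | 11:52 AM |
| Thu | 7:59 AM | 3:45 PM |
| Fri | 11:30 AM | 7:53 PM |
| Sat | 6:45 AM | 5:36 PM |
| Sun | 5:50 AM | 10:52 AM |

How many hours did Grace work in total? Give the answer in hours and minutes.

40 h 30 min

Tue: 8:47 AM–3:10 PM = 6 h 23 min; less 30 min break → 5 h 53 min
Wed: 6:47 AM–11:52 AM = 5 h 5 min; less 30 min break → 4 h 35 min
Thu: 7:59 AM–3:45 PM = 7 h 46 min; less 30 min break → 7 h 16 min
Fri: 11:30 AM–7:53 PM = 8 h 23 min; less 30 min break → 7 h 53 min
Sat: 6:45 AM–5:36 PM = 10 h 51 min; less 30 min break → 10 h 21 min
Sun: 5:50 AM–10:52 AM = 5 h 2 min; less 30 min break → 4 h 32 min
Total: 5 h 53 min + 4 h 35 min + 7 h 16 min + 7 h 53 min + 10 h 21 min + 4 h 32 min = 40 h 30 min.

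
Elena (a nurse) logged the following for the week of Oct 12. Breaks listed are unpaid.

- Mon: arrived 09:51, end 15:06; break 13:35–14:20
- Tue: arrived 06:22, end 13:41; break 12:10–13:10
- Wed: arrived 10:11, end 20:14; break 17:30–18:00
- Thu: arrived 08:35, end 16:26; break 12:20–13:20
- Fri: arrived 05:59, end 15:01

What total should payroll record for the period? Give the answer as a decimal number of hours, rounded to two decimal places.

Mon: 09:51–15:06 = 5 h 15 min; less 45 min break → 4 h 30 min
Tue: 06:22–13:41 = 7 h 19 min; less 60 min break → 6 h 19 min
Wed: 10:11–20:14 = 10 h 3 min; less 30 min break → 9 h 33 min
Thu: 08:35–16:26 = 7 h 51 min; less 60 min break → 6 h 51 min
Fri: 05:59–15:01 = 9 h 2 min
Total: 4 h 30 min + 6 h 19 min + 9 h 33 min + 6 h 51 min + 9 h 2 min = 36 h 15 min.

36.25 hours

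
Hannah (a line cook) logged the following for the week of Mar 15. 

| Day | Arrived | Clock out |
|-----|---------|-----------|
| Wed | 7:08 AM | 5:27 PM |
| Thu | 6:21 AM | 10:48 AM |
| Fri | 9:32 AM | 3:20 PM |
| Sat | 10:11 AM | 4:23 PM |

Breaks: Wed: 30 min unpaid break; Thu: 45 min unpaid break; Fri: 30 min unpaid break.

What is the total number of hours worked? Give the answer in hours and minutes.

Wed: 7:08 AM–5:27 PM = 10 h 19 min; less 30 min break → 9 h 49 min
Thu: 6:21 AM–10:48 AM = 4 h 27 min; less 45 min break → 3 h 42 min
Fri: 9:32 AM–3:20 PM = 5 h 48 min; less 30 min break → 5 h 18 min
Sat: 10:11 AM–4:23 PM = 6 h 12 min
Total: 9 h 49 min + 3 h 42 min + 5 h 18 min + 6 h 12 min = 25 h 1 min.

25 h 1 min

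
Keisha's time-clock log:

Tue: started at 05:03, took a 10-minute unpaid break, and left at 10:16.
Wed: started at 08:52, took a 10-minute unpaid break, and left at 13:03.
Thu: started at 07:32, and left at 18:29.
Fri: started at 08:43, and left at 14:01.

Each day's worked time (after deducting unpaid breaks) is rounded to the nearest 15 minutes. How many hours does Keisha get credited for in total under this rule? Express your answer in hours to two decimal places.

Tue: 05:03–10:16 = 5 h 13 min − 10 min = 5 h 3 min → rounds to 5 h 0 min
Wed: 08:52–13:03 = 4 h 11 min − 10 min = 4 h 1 min → rounds to 4 h 0 min
Thu: 07:32–18:29 = 10 h 57 min → rounds to 11 h 0 min
Fri: 08:43–14:01 = 5 h 18 min → rounds to 5 h 15 min
Total credited: 25 h 15 min.

25.25 hours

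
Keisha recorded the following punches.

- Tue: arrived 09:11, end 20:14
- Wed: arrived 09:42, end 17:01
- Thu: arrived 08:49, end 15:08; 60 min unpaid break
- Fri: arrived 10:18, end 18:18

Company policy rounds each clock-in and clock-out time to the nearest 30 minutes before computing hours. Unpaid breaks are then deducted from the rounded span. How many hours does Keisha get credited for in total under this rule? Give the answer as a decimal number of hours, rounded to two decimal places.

Tue: in 09:11→09:00, out 20:14→20:00; 11 h 0 min
Wed: in 09:42→09:30, out 17:01→17:00; 7 h 30 min
Thu: in 08:49→09:00, out 15:08→15:00; 6 h 0 min − 60 min = 5 h 0 min
Fri: in 10:18→10:30, out 18:18→18:30; 8 h 0 min
Total credited: 31 h 30 min.

31.50 hours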